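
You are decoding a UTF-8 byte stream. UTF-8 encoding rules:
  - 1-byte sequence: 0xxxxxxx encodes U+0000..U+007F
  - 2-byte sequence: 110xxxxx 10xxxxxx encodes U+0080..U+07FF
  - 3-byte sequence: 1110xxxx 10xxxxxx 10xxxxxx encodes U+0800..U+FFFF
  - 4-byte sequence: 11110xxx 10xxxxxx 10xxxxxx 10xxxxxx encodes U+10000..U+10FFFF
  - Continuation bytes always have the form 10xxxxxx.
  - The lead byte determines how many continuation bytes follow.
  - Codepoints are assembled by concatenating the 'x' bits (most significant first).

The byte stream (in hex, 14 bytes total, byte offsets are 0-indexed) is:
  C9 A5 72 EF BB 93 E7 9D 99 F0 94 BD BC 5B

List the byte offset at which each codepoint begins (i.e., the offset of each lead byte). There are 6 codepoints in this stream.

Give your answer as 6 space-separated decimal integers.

Answer: 0 2 3 6 9 13

Derivation:
Byte[0]=C9: 2-byte lead, need 1 cont bytes. acc=0x9
Byte[1]=A5: continuation. acc=(acc<<6)|0x25=0x265
Completed: cp=U+0265 (starts at byte 0)
Byte[2]=72: 1-byte ASCII. cp=U+0072
Byte[3]=EF: 3-byte lead, need 2 cont bytes. acc=0xF
Byte[4]=BB: continuation. acc=(acc<<6)|0x3B=0x3FB
Byte[5]=93: continuation. acc=(acc<<6)|0x13=0xFED3
Completed: cp=U+FED3 (starts at byte 3)
Byte[6]=E7: 3-byte lead, need 2 cont bytes. acc=0x7
Byte[7]=9D: continuation. acc=(acc<<6)|0x1D=0x1DD
Byte[8]=99: continuation. acc=(acc<<6)|0x19=0x7759
Completed: cp=U+7759 (starts at byte 6)
Byte[9]=F0: 4-byte lead, need 3 cont bytes. acc=0x0
Byte[10]=94: continuation. acc=(acc<<6)|0x14=0x14
Byte[11]=BD: continuation. acc=(acc<<6)|0x3D=0x53D
Byte[12]=BC: continuation. acc=(acc<<6)|0x3C=0x14F7C
Completed: cp=U+14F7C (starts at byte 9)
Byte[13]=5B: 1-byte ASCII. cp=U+005B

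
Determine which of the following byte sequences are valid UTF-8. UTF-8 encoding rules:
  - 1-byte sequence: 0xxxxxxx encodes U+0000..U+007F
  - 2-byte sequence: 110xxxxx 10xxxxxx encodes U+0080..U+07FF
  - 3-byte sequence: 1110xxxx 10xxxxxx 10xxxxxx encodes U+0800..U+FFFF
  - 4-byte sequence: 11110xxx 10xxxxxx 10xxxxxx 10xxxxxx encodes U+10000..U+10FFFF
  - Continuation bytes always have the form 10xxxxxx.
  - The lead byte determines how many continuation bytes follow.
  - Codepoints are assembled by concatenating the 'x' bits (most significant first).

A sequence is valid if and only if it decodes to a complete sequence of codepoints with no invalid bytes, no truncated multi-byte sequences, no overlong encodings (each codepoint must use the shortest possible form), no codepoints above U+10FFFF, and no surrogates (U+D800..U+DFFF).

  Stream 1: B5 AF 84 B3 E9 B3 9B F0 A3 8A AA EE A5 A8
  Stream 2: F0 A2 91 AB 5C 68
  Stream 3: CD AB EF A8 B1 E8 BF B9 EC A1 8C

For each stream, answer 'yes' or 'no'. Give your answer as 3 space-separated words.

Answer: no yes yes

Derivation:
Stream 1: error at byte offset 0. INVALID
Stream 2: decodes cleanly. VALID
Stream 3: decodes cleanly. VALID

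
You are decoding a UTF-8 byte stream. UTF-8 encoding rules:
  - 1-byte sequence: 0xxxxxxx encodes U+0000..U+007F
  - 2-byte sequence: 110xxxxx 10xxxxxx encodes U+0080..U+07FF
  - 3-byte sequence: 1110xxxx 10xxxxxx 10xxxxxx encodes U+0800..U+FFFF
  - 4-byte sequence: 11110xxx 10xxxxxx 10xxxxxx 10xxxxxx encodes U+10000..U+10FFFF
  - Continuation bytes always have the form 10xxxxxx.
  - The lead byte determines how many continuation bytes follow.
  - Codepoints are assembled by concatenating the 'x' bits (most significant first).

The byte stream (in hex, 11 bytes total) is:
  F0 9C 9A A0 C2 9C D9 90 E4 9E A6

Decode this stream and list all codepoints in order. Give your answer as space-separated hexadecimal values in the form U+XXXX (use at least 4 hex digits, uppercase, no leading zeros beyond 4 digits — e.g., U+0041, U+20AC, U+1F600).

Answer: U+1C6A0 U+009C U+0650 U+47A6

Derivation:
Byte[0]=F0: 4-byte lead, need 3 cont bytes. acc=0x0
Byte[1]=9C: continuation. acc=(acc<<6)|0x1C=0x1C
Byte[2]=9A: continuation. acc=(acc<<6)|0x1A=0x71A
Byte[3]=A0: continuation. acc=(acc<<6)|0x20=0x1C6A0
Completed: cp=U+1C6A0 (starts at byte 0)
Byte[4]=C2: 2-byte lead, need 1 cont bytes. acc=0x2
Byte[5]=9C: continuation. acc=(acc<<6)|0x1C=0x9C
Completed: cp=U+009C (starts at byte 4)
Byte[6]=D9: 2-byte lead, need 1 cont bytes. acc=0x19
Byte[7]=90: continuation. acc=(acc<<6)|0x10=0x650
Completed: cp=U+0650 (starts at byte 6)
Byte[8]=E4: 3-byte lead, need 2 cont bytes. acc=0x4
Byte[9]=9E: continuation. acc=(acc<<6)|0x1E=0x11E
Byte[10]=A6: continuation. acc=(acc<<6)|0x26=0x47A6
Completed: cp=U+47A6 (starts at byte 8)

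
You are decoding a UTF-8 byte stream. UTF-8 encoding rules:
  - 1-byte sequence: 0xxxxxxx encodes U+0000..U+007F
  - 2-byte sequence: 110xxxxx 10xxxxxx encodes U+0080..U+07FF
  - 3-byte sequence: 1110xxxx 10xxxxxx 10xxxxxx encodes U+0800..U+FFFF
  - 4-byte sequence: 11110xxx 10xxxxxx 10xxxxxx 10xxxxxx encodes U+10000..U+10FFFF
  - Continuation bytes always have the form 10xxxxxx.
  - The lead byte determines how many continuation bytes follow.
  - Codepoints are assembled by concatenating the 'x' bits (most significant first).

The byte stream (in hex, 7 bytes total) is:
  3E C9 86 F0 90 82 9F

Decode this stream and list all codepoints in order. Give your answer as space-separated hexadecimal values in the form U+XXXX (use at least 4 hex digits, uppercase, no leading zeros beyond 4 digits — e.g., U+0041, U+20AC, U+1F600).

Byte[0]=3E: 1-byte ASCII. cp=U+003E
Byte[1]=C9: 2-byte lead, need 1 cont bytes. acc=0x9
Byte[2]=86: continuation. acc=(acc<<6)|0x06=0x246
Completed: cp=U+0246 (starts at byte 1)
Byte[3]=F0: 4-byte lead, need 3 cont bytes. acc=0x0
Byte[4]=90: continuation. acc=(acc<<6)|0x10=0x10
Byte[5]=82: continuation. acc=(acc<<6)|0x02=0x402
Byte[6]=9F: continuation. acc=(acc<<6)|0x1F=0x1009F
Completed: cp=U+1009F (starts at byte 3)

Answer: U+003E U+0246 U+1009F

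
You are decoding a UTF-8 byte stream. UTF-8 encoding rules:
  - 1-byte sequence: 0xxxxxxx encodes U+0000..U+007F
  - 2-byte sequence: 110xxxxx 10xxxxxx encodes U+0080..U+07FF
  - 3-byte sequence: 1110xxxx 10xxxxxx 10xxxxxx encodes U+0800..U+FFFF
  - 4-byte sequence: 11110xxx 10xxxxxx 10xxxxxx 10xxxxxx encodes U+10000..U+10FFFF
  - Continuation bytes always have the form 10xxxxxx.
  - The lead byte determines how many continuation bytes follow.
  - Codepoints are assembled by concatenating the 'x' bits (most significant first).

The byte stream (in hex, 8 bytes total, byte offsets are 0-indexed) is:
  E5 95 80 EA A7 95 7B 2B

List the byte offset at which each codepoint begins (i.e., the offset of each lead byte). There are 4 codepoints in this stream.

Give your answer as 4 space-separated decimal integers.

Byte[0]=E5: 3-byte lead, need 2 cont bytes. acc=0x5
Byte[1]=95: continuation. acc=(acc<<6)|0x15=0x155
Byte[2]=80: continuation. acc=(acc<<6)|0x00=0x5540
Completed: cp=U+5540 (starts at byte 0)
Byte[3]=EA: 3-byte lead, need 2 cont bytes. acc=0xA
Byte[4]=A7: continuation. acc=(acc<<6)|0x27=0x2A7
Byte[5]=95: continuation. acc=(acc<<6)|0x15=0xA9D5
Completed: cp=U+A9D5 (starts at byte 3)
Byte[6]=7B: 1-byte ASCII. cp=U+007B
Byte[7]=2B: 1-byte ASCII. cp=U+002B

Answer: 0 3 6 7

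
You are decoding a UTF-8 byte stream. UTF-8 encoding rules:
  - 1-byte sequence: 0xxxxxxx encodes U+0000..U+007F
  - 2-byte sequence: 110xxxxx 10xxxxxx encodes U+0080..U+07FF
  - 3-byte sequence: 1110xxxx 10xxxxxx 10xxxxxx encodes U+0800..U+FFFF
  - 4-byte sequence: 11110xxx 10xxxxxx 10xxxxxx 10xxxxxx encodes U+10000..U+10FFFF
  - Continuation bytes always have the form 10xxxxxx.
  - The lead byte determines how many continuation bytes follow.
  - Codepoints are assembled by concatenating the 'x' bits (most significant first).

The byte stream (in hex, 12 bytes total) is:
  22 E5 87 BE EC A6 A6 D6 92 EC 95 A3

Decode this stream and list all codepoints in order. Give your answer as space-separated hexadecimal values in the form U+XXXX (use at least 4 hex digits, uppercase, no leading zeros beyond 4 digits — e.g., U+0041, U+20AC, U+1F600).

Byte[0]=22: 1-byte ASCII. cp=U+0022
Byte[1]=E5: 3-byte lead, need 2 cont bytes. acc=0x5
Byte[2]=87: continuation. acc=(acc<<6)|0x07=0x147
Byte[3]=BE: continuation. acc=(acc<<6)|0x3E=0x51FE
Completed: cp=U+51FE (starts at byte 1)
Byte[4]=EC: 3-byte lead, need 2 cont bytes. acc=0xC
Byte[5]=A6: continuation. acc=(acc<<6)|0x26=0x326
Byte[6]=A6: continuation. acc=(acc<<6)|0x26=0xC9A6
Completed: cp=U+C9A6 (starts at byte 4)
Byte[7]=D6: 2-byte lead, need 1 cont bytes. acc=0x16
Byte[8]=92: continuation. acc=(acc<<6)|0x12=0x592
Completed: cp=U+0592 (starts at byte 7)
Byte[9]=EC: 3-byte lead, need 2 cont bytes. acc=0xC
Byte[10]=95: continuation. acc=(acc<<6)|0x15=0x315
Byte[11]=A3: continuation. acc=(acc<<6)|0x23=0xC563
Completed: cp=U+C563 (starts at byte 9)

Answer: U+0022 U+51FE U+C9A6 U+0592 U+C563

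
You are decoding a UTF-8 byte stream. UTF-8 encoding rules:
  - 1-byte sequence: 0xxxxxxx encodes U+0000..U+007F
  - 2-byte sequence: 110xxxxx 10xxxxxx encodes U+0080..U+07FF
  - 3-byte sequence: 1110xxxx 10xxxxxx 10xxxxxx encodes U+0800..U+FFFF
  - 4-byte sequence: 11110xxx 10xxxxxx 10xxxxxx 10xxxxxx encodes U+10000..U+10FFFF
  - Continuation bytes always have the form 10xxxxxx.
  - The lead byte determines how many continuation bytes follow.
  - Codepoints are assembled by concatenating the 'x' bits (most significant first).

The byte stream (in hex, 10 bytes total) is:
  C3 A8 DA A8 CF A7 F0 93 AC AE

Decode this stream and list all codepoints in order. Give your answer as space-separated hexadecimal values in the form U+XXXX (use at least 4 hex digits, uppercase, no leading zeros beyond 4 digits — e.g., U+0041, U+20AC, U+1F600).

Byte[0]=C3: 2-byte lead, need 1 cont bytes. acc=0x3
Byte[1]=A8: continuation. acc=(acc<<6)|0x28=0xE8
Completed: cp=U+00E8 (starts at byte 0)
Byte[2]=DA: 2-byte lead, need 1 cont bytes. acc=0x1A
Byte[3]=A8: continuation. acc=(acc<<6)|0x28=0x6A8
Completed: cp=U+06A8 (starts at byte 2)
Byte[4]=CF: 2-byte lead, need 1 cont bytes. acc=0xF
Byte[5]=A7: continuation. acc=(acc<<6)|0x27=0x3E7
Completed: cp=U+03E7 (starts at byte 4)
Byte[6]=F0: 4-byte lead, need 3 cont bytes. acc=0x0
Byte[7]=93: continuation. acc=(acc<<6)|0x13=0x13
Byte[8]=AC: continuation. acc=(acc<<6)|0x2C=0x4EC
Byte[9]=AE: continuation. acc=(acc<<6)|0x2E=0x13B2E
Completed: cp=U+13B2E (starts at byte 6)

Answer: U+00E8 U+06A8 U+03E7 U+13B2E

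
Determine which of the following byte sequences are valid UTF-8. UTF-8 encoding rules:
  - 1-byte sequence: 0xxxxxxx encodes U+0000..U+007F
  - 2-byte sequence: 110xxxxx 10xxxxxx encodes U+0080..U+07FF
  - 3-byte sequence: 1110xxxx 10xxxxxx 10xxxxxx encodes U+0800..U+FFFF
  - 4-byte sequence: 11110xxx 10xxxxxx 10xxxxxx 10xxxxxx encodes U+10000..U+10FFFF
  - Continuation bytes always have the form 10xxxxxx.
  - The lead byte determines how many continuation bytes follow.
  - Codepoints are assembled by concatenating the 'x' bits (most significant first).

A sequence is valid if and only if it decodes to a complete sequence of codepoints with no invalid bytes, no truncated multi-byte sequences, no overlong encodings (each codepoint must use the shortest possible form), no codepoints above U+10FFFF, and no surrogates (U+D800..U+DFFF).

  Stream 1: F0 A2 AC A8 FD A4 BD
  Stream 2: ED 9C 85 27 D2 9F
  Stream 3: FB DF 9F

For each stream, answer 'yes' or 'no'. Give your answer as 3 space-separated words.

Answer: no yes no

Derivation:
Stream 1: error at byte offset 4. INVALID
Stream 2: decodes cleanly. VALID
Stream 3: error at byte offset 0. INVALID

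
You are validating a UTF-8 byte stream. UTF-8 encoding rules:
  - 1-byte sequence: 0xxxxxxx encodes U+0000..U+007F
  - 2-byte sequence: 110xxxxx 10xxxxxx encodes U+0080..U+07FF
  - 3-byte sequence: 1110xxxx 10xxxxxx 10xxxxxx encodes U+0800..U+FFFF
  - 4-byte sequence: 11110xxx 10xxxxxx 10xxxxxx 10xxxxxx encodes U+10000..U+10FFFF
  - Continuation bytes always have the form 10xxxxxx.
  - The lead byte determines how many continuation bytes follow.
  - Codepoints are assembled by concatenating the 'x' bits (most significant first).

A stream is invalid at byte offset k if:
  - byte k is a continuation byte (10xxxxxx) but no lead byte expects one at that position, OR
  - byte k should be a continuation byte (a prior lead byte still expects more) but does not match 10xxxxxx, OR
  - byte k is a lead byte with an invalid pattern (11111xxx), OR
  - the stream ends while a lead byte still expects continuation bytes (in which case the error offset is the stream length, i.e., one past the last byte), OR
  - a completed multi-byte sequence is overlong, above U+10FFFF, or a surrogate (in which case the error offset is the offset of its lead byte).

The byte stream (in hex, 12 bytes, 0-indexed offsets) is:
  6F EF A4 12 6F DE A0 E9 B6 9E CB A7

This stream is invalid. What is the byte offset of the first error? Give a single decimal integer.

Byte[0]=6F: 1-byte ASCII. cp=U+006F
Byte[1]=EF: 3-byte lead, need 2 cont bytes. acc=0xF
Byte[2]=A4: continuation. acc=(acc<<6)|0x24=0x3E4
Byte[3]=12: expected 10xxxxxx continuation. INVALID

Answer: 3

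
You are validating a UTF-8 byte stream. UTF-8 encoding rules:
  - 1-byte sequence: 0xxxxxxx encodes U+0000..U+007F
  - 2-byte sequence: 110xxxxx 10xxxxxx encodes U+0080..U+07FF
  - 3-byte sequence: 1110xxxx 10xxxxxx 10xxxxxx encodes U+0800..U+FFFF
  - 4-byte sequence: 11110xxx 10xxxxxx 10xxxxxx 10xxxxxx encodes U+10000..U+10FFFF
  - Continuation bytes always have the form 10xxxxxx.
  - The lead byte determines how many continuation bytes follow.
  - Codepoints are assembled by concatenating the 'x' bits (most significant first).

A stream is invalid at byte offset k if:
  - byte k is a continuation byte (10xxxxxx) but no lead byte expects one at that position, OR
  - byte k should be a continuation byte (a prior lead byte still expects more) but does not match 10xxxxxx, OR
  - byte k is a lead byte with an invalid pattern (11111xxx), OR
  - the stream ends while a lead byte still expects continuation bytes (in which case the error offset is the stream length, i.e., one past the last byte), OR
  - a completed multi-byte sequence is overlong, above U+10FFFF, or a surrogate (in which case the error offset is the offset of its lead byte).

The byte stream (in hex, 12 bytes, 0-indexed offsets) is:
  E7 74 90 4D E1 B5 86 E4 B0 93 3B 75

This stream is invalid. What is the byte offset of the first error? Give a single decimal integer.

Byte[0]=E7: 3-byte lead, need 2 cont bytes. acc=0x7
Byte[1]=74: expected 10xxxxxx continuation. INVALID

Answer: 1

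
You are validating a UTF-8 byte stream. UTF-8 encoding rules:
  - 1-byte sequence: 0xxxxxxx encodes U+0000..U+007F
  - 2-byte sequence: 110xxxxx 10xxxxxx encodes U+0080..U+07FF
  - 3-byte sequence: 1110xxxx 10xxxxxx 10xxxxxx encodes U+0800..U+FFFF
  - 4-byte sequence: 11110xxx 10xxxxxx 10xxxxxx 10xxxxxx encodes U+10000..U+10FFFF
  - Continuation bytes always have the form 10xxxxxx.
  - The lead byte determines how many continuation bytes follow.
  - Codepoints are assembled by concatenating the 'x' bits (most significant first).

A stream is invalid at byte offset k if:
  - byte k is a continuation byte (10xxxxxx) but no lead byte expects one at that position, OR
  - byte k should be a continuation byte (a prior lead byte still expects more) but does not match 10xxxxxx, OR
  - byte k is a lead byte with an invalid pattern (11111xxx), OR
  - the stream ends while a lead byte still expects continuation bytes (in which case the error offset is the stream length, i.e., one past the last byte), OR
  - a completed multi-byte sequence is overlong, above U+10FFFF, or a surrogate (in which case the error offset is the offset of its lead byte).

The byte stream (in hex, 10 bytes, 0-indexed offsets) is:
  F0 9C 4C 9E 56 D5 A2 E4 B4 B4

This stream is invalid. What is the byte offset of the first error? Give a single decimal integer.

Byte[0]=F0: 4-byte lead, need 3 cont bytes. acc=0x0
Byte[1]=9C: continuation. acc=(acc<<6)|0x1C=0x1C
Byte[2]=4C: expected 10xxxxxx continuation. INVALID

Answer: 2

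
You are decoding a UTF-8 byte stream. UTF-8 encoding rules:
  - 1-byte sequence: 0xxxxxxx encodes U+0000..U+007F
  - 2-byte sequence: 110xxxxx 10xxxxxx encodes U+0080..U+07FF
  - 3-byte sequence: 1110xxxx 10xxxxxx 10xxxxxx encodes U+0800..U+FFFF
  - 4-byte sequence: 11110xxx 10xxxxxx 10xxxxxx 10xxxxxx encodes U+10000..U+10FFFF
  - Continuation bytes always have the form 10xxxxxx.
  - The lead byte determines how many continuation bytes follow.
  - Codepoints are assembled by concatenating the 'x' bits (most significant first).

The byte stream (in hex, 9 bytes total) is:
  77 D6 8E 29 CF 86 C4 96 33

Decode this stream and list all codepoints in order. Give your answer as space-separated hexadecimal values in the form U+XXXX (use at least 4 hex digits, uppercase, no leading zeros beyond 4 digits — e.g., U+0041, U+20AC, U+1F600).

Byte[0]=77: 1-byte ASCII. cp=U+0077
Byte[1]=D6: 2-byte lead, need 1 cont bytes. acc=0x16
Byte[2]=8E: continuation. acc=(acc<<6)|0x0E=0x58E
Completed: cp=U+058E (starts at byte 1)
Byte[3]=29: 1-byte ASCII. cp=U+0029
Byte[4]=CF: 2-byte lead, need 1 cont bytes. acc=0xF
Byte[5]=86: continuation. acc=(acc<<6)|0x06=0x3C6
Completed: cp=U+03C6 (starts at byte 4)
Byte[6]=C4: 2-byte lead, need 1 cont bytes. acc=0x4
Byte[7]=96: continuation. acc=(acc<<6)|0x16=0x116
Completed: cp=U+0116 (starts at byte 6)
Byte[8]=33: 1-byte ASCII. cp=U+0033

Answer: U+0077 U+058E U+0029 U+03C6 U+0116 U+0033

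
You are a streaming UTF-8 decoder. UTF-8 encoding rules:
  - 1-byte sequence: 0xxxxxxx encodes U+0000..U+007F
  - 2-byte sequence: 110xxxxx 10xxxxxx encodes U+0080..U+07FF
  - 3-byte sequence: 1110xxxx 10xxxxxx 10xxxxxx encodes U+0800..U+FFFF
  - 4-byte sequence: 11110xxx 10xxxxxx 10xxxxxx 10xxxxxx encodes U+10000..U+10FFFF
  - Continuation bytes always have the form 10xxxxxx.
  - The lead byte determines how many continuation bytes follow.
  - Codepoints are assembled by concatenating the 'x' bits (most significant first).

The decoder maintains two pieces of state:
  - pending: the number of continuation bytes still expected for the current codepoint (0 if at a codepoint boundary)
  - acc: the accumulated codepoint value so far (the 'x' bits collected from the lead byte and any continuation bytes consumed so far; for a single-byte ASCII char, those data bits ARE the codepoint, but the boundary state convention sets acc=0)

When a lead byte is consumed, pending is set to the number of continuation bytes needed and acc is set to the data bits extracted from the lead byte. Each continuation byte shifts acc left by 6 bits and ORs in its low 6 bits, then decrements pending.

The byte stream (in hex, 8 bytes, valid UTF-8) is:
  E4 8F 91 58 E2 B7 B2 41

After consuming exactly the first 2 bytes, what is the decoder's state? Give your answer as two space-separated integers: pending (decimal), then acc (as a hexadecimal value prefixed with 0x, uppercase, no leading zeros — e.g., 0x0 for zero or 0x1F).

Byte[0]=E4: 3-byte lead. pending=2, acc=0x4
Byte[1]=8F: continuation. acc=(acc<<6)|0x0F=0x10F, pending=1

Answer: 1 0x10F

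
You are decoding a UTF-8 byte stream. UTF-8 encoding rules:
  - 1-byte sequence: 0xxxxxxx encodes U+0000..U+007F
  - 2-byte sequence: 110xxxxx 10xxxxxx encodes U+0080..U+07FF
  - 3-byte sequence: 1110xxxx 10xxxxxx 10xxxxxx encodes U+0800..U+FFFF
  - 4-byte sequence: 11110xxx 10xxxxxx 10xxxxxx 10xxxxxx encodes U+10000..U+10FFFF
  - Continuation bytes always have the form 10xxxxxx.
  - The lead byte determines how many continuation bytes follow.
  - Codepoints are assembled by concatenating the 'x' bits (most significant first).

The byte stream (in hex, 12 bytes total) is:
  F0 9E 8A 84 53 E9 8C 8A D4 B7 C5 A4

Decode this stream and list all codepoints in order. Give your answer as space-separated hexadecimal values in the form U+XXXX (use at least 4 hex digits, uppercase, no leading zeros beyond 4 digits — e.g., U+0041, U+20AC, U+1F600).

Answer: U+1E284 U+0053 U+930A U+0537 U+0164

Derivation:
Byte[0]=F0: 4-byte lead, need 3 cont bytes. acc=0x0
Byte[1]=9E: continuation. acc=(acc<<6)|0x1E=0x1E
Byte[2]=8A: continuation. acc=(acc<<6)|0x0A=0x78A
Byte[3]=84: continuation. acc=(acc<<6)|0x04=0x1E284
Completed: cp=U+1E284 (starts at byte 0)
Byte[4]=53: 1-byte ASCII. cp=U+0053
Byte[5]=E9: 3-byte lead, need 2 cont bytes. acc=0x9
Byte[6]=8C: continuation. acc=(acc<<6)|0x0C=0x24C
Byte[7]=8A: continuation. acc=(acc<<6)|0x0A=0x930A
Completed: cp=U+930A (starts at byte 5)
Byte[8]=D4: 2-byte lead, need 1 cont bytes. acc=0x14
Byte[9]=B7: continuation. acc=(acc<<6)|0x37=0x537
Completed: cp=U+0537 (starts at byte 8)
Byte[10]=C5: 2-byte lead, need 1 cont bytes. acc=0x5
Byte[11]=A4: continuation. acc=(acc<<6)|0x24=0x164
Completed: cp=U+0164 (starts at byte 10)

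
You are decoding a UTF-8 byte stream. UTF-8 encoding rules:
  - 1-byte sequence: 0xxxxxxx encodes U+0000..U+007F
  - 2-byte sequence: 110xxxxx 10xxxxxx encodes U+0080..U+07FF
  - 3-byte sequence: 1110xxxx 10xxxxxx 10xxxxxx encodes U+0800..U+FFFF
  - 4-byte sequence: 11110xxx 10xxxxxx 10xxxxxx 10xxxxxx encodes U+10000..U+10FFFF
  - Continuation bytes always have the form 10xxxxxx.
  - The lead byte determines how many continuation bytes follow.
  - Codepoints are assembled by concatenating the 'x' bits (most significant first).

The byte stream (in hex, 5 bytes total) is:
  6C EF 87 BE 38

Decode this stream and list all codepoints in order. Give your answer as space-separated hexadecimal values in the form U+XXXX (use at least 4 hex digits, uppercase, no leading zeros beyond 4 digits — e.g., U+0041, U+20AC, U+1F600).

Answer: U+006C U+F1FE U+0038

Derivation:
Byte[0]=6C: 1-byte ASCII. cp=U+006C
Byte[1]=EF: 3-byte lead, need 2 cont bytes. acc=0xF
Byte[2]=87: continuation. acc=(acc<<6)|0x07=0x3C7
Byte[3]=BE: continuation. acc=(acc<<6)|0x3E=0xF1FE
Completed: cp=U+F1FE (starts at byte 1)
Byte[4]=38: 1-byte ASCII. cp=U+0038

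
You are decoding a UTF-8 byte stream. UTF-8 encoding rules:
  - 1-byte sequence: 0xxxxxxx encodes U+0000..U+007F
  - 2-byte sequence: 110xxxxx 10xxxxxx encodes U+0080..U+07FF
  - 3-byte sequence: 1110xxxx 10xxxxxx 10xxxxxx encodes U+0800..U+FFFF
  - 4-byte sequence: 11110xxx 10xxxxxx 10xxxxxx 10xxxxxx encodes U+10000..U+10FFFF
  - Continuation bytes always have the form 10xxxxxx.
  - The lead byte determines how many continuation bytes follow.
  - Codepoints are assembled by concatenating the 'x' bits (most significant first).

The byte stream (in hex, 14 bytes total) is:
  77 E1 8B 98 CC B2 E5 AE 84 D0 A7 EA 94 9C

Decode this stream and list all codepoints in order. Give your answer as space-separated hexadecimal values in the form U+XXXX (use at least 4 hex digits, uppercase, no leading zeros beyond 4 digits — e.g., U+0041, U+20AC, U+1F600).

Answer: U+0077 U+12D8 U+0332 U+5B84 U+0427 U+A51C

Derivation:
Byte[0]=77: 1-byte ASCII. cp=U+0077
Byte[1]=E1: 3-byte lead, need 2 cont bytes. acc=0x1
Byte[2]=8B: continuation. acc=(acc<<6)|0x0B=0x4B
Byte[3]=98: continuation. acc=(acc<<6)|0x18=0x12D8
Completed: cp=U+12D8 (starts at byte 1)
Byte[4]=CC: 2-byte lead, need 1 cont bytes. acc=0xC
Byte[5]=B2: continuation. acc=(acc<<6)|0x32=0x332
Completed: cp=U+0332 (starts at byte 4)
Byte[6]=E5: 3-byte lead, need 2 cont bytes. acc=0x5
Byte[7]=AE: continuation. acc=(acc<<6)|0x2E=0x16E
Byte[8]=84: continuation. acc=(acc<<6)|0x04=0x5B84
Completed: cp=U+5B84 (starts at byte 6)
Byte[9]=D0: 2-byte lead, need 1 cont bytes. acc=0x10
Byte[10]=A7: continuation. acc=(acc<<6)|0x27=0x427
Completed: cp=U+0427 (starts at byte 9)
Byte[11]=EA: 3-byte lead, need 2 cont bytes. acc=0xA
Byte[12]=94: continuation. acc=(acc<<6)|0x14=0x294
Byte[13]=9C: continuation. acc=(acc<<6)|0x1C=0xA51C
Completed: cp=U+A51C (starts at byte 11)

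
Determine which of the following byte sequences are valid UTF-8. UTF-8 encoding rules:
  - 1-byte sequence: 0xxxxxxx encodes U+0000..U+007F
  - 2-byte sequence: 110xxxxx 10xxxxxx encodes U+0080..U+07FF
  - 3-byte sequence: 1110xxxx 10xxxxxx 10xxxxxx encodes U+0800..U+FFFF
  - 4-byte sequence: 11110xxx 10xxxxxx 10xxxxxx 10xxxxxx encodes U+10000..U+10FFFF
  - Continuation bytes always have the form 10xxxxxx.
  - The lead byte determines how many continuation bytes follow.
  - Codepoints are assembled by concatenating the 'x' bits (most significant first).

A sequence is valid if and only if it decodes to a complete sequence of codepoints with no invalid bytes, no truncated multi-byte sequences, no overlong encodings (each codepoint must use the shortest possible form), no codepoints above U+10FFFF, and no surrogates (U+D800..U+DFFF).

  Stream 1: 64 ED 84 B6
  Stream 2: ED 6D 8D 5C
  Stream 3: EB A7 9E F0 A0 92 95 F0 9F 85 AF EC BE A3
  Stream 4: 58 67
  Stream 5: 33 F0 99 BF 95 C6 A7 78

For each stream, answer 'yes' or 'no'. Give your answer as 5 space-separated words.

Stream 1: decodes cleanly. VALID
Stream 2: error at byte offset 1. INVALID
Stream 3: decodes cleanly. VALID
Stream 4: decodes cleanly. VALID
Stream 5: decodes cleanly. VALID

Answer: yes no yes yes yes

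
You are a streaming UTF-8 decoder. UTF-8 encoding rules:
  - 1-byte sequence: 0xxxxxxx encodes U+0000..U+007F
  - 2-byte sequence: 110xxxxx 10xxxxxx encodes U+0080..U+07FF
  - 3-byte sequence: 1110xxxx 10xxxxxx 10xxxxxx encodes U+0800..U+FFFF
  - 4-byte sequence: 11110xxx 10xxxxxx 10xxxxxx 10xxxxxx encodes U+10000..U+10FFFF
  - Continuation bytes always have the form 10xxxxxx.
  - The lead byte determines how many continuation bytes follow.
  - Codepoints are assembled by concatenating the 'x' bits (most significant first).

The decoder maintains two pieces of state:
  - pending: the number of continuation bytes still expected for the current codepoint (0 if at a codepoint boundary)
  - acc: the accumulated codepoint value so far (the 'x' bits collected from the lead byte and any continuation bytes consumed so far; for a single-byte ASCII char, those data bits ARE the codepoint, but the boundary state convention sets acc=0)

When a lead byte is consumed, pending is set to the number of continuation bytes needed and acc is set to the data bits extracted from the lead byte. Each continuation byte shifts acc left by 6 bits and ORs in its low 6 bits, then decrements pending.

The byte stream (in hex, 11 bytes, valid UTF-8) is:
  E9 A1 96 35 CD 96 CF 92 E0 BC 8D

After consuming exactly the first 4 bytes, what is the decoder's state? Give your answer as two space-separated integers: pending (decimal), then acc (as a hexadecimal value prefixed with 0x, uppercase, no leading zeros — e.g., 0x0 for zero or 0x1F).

Answer: 0 0x0

Derivation:
Byte[0]=E9: 3-byte lead. pending=2, acc=0x9
Byte[1]=A1: continuation. acc=(acc<<6)|0x21=0x261, pending=1
Byte[2]=96: continuation. acc=(acc<<6)|0x16=0x9856, pending=0
Byte[3]=35: 1-byte. pending=0, acc=0x0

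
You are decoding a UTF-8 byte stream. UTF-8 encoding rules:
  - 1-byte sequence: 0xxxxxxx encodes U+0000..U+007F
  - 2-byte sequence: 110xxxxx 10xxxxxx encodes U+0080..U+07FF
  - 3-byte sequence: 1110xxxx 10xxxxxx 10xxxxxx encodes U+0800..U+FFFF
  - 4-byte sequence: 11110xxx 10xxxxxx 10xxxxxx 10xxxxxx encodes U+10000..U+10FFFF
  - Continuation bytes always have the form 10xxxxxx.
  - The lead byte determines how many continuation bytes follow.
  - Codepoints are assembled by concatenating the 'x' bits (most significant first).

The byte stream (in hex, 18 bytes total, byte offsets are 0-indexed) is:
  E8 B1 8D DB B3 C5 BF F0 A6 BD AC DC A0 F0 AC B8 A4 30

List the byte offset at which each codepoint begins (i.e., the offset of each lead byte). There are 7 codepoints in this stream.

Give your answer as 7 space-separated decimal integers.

Byte[0]=E8: 3-byte lead, need 2 cont bytes. acc=0x8
Byte[1]=B1: continuation. acc=(acc<<6)|0x31=0x231
Byte[2]=8D: continuation. acc=(acc<<6)|0x0D=0x8C4D
Completed: cp=U+8C4D (starts at byte 0)
Byte[3]=DB: 2-byte lead, need 1 cont bytes. acc=0x1B
Byte[4]=B3: continuation. acc=(acc<<6)|0x33=0x6F3
Completed: cp=U+06F3 (starts at byte 3)
Byte[5]=C5: 2-byte lead, need 1 cont bytes. acc=0x5
Byte[6]=BF: continuation. acc=(acc<<6)|0x3F=0x17F
Completed: cp=U+017F (starts at byte 5)
Byte[7]=F0: 4-byte lead, need 3 cont bytes. acc=0x0
Byte[8]=A6: continuation. acc=(acc<<6)|0x26=0x26
Byte[9]=BD: continuation. acc=(acc<<6)|0x3D=0x9BD
Byte[10]=AC: continuation. acc=(acc<<6)|0x2C=0x26F6C
Completed: cp=U+26F6C (starts at byte 7)
Byte[11]=DC: 2-byte lead, need 1 cont bytes. acc=0x1C
Byte[12]=A0: continuation. acc=(acc<<6)|0x20=0x720
Completed: cp=U+0720 (starts at byte 11)
Byte[13]=F0: 4-byte lead, need 3 cont bytes. acc=0x0
Byte[14]=AC: continuation. acc=(acc<<6)|0x2C=0x2C
Byte[15]=B8: continuation. acc=(acc<<6)|0x38=0xB38
Byte[16]=A4: continuation. acc=(acc<<6)|0x24=0x2CE24
Completed: cp=U+2CE24 (starts at byte 13)
Byte[17]=30: 1-byte ASCII. cp=U+0030

Answer: 0 3 5 7 11 13 17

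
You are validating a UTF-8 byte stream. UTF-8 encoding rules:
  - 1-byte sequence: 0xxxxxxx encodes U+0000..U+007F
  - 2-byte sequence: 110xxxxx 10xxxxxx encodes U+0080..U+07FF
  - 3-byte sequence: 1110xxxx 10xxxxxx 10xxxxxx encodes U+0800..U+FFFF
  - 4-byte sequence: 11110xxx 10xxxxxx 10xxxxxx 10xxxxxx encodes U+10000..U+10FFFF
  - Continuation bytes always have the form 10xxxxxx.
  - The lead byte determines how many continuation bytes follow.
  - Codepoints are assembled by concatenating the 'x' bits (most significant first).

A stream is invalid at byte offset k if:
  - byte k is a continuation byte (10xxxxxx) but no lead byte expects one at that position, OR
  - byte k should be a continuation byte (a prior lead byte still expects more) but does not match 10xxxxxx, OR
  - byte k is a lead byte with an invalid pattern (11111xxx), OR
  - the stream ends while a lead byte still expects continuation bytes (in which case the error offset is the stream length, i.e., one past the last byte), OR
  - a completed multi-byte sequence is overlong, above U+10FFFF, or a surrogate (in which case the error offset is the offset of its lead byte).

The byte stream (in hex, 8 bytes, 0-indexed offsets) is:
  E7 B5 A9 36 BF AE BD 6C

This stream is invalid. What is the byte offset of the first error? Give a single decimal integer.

Answer: 4

Derivation:
Byte[0]=E7: 3-byte lead, need 2 cont bytes. acc=0x7
Byte[1]=B5: continuation. acc=(acc<<6)|0x35=0x1F5
Byte[2]=A9: continuation. acc=(acc<<6)|0x29=0x7D69
Completed: cp=U+7D69 (starts at byte 0)
Byte[3]=36: 1-byte ASCII. cp=U+0036
Byte[4]=BF: INVALID lead byte (not 0xxx/110x/1110/11110)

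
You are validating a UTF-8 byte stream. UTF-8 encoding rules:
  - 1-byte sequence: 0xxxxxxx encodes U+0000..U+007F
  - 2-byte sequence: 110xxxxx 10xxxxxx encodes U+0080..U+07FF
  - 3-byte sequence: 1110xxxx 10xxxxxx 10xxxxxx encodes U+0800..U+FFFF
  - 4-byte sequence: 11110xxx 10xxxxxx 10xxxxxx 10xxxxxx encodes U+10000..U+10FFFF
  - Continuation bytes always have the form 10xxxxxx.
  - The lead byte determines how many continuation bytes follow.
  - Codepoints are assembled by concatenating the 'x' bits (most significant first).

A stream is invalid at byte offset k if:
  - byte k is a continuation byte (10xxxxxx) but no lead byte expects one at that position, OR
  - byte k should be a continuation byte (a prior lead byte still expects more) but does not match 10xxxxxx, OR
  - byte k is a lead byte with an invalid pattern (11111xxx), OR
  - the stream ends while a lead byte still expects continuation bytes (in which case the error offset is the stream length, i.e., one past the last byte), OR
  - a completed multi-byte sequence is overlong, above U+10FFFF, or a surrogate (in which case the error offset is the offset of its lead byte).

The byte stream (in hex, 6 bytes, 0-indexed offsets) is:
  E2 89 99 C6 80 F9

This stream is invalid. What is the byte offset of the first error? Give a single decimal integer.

Answer: 5

Derivation:
Byte[0]=E2: 3-byte lead, need 2 cont bytes. acc=0x2
Byte[1]=89: continuation. acc=(acc<<6)|0x09=0x89
Byte[2]=99: continuation. acc=(acc<<6)|0x19=0x2259
Completed: cp=U+2259 (starts at byte 0)
Byte[3]=C6: 2-byte lead, need 1 cont bytes. acc=0x6
Byte[4]=80: continuation. acc=(acc<<6)|0x00=0x180
Completed: cp=U+0180 (starts at byte 3)
Byte[5]=F9: INVALID lead byte (not 0xxx/110x/1110/11110)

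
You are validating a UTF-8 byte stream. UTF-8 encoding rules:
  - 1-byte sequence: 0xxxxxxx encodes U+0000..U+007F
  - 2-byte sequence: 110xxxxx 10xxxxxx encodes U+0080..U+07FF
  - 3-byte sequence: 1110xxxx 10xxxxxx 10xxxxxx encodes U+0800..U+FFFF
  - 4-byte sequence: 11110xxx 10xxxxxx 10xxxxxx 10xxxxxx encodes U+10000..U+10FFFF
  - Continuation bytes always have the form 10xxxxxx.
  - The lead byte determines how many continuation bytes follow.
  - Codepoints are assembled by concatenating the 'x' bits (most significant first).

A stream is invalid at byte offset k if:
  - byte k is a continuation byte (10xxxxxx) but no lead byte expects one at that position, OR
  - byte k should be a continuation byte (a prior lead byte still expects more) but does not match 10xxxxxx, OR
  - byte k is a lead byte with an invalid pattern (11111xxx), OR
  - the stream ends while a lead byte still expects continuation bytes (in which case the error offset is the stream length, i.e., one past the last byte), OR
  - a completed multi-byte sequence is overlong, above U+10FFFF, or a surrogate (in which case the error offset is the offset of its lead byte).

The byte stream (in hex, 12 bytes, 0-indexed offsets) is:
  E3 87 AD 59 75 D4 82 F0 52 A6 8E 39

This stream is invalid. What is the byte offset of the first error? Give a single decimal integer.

Byte[0]=E3: 3-byte lead, need 2 cont bytes. acc=0x3
Byte[1]=87: continuation. acc=(acc<<6)|0x07=0xC7
Byte[2]=AD: continuation. acc=(acc<<6)|0x2D=0x31ED
Completed: cp=U+31ED (starts at byte 0)
Byte[3]=59: 1-byte ASCII. cp=U+0059
Byte[4]=75: 1-byte ASCII. cp=U+0075
Byte[5]=D4: 2-byte lead, need 1 cont bytes. acc=0x14
Byte[6]=82: continuation. acc=(acc<<6)|0x02=0x502
Completed: cp=U+0502 (starts at byte 5)
Byte[7]=F0: 4-byte lead, need 3 cont bytes. acc=0x0
Byte[8]=52: expected 10xxxxxx continuation. INVALID

Answer: 8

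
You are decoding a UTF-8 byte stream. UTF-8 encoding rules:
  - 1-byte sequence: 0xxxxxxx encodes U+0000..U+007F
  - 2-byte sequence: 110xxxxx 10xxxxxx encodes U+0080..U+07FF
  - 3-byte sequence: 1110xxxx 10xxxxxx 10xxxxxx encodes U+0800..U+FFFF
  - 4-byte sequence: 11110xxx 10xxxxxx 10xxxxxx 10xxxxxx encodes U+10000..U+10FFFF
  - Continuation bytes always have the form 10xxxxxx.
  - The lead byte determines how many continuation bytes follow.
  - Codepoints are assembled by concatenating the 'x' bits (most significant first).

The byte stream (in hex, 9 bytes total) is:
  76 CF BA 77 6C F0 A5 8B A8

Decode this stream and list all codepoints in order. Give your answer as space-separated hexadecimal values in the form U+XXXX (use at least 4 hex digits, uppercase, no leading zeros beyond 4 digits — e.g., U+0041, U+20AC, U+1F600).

Byte[0]=76: 1-byte ASCII. cp=U+0076
Byte[1]=CF: 2-byte lead, need 1 cont bytes. acc=0xF
Byte[2]=BA: continuation. acc=(acc<<6)|0x3A=0x3FA
Completed: cp=U+03FA (starts at byte 1)
Byte[3]=77: 1-byte ASCII. cp=U+0077
Byte[4]=6C: 1-byte ASCII. cp=U+006C
Byte[5]=F0: 4-byte lead, need 3 cont bytes. acc=0x0
Byte[6]=A5: continuation. acc=(acc<<6)|0x25=0x25
Byte[7]=8B: continuation. acc=(acc<<6)|0x0B=0x94B
Byte[8]=A8: continuation. acc=(acc<<6)|0x28=0x252E8
Completed: cp=U+252E8 (starts at byte 5)

Answer: U+0076 U+03FA U+0077 U+006C U+252E8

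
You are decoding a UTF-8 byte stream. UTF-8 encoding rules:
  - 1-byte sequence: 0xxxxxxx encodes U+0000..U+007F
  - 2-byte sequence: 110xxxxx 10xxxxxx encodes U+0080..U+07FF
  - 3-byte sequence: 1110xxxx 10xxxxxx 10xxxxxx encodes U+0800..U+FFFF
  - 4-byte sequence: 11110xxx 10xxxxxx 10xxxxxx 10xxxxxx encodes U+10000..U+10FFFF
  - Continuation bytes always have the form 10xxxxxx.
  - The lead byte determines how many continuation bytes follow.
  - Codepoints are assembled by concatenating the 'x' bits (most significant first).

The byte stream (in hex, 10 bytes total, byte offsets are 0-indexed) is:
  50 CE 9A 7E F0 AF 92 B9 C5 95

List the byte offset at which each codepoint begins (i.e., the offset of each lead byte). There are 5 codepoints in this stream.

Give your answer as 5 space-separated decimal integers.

Answer: 0 1 3 4 8

Derivation:
Byte[0]=50: 1-byte ASCII. cp=U+0050
Byte[1]=CE: 2-byte lead, need 1 cont bytes. acc=0xE
Byte[2]=9A: continuation. acc=(acc<<6)|0x1A=0x39A
Completed: cp=U+039A (starts at byte 1)
Byte[3]=7E: 1-byte ASCII. cp=U+007E
Byte[4]=F0: 4-byte lead, need 3 cont bytes. acc=0x0
Byte[5]=AF: continuation. acc=(acc<<6)|0x2F=0x2F
Byte[6]=92: continuation. acc=(acc<<6)|0x12=0xBD2
Byte[7]=B9: continuation. acc=(acc<<6)|0x39=0x2F4B9
Completed: cp=U+2F4B9 (starts at byte 4)
Byte[8]=C5: 2-byte lead, need 1 cont bytes. acc=0x5
Byte[9]=95: continuation. acc=(acc<<6)|0x15=0x155
Completed: cp=U+0155 (starts at byte 8)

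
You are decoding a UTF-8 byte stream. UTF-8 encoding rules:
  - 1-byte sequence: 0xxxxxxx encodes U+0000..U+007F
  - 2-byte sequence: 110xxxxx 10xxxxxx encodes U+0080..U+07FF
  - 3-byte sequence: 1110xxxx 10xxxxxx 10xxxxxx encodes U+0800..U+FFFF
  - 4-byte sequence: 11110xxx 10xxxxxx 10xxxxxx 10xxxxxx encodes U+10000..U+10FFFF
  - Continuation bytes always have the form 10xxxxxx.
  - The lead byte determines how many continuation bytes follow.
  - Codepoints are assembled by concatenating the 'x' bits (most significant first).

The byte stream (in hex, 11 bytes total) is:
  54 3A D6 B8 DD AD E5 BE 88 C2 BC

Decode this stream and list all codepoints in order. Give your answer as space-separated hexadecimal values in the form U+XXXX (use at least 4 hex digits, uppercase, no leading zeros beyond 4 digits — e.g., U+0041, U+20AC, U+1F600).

Byte[0]=54: 1-byte ASCII. cp=U+0054
Byte[1]=3A: 1-byte ASCII. cp=U+003A
Byte[2]=D6: 2-byte lead, need 1 cont bytes. acc=0x16
Byte[3]=B8: continuation. acc=(acc<<6)|0x38=0x5B8
Completed: cp=U+05B8 (starts at byte 2)
Byte[4]=DD: 2-byte lead, need 1 cont bytes. acc=0x1D
Byte[5]=AD: continuation. acc=(acc<<6)|0x2D=0x76D
Completed: cp=U+076D (starts at byte 4)
Byte[6]=E5: 3-byte lead, need 2 cont bytes. acc=0x5
Byte[7]=BE: continuation. acc=(acc<<6)|0x3E=0x17E
Byte[8]=88: continuation. acc=(acc<<6)|0x08=0x5F88
Completed: cp=U+5F88 (starts at byte 6)
Byte[9]=C2: 2-byte lead, need 1 cont bytes. acc=0x2
Byte[10]=BC: continuation. acc=(acc<<6)|0x3C=0xBC
Completed: cp=U+00BC (starts at byte 9)

Answer: U+0054 U+003A U+05B8 U+076D U+5F88 U+00BC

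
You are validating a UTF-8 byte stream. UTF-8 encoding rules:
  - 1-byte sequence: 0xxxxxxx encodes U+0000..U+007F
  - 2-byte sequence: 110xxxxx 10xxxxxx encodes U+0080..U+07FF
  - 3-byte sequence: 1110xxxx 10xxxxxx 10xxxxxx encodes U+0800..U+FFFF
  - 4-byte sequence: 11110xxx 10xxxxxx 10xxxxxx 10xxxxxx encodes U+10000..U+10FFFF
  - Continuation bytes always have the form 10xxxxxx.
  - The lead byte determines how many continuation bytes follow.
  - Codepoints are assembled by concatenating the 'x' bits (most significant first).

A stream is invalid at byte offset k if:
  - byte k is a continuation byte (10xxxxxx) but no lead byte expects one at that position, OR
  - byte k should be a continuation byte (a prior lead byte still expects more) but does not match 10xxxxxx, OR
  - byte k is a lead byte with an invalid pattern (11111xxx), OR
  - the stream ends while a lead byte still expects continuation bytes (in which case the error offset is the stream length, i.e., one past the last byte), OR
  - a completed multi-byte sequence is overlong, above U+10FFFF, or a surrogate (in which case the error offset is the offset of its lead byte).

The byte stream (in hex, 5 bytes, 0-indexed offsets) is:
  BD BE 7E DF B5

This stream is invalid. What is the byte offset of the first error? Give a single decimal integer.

Byte[0]=BD: INVALID lead byte (not 0xxx/110x/1110/11110)

Answer: 0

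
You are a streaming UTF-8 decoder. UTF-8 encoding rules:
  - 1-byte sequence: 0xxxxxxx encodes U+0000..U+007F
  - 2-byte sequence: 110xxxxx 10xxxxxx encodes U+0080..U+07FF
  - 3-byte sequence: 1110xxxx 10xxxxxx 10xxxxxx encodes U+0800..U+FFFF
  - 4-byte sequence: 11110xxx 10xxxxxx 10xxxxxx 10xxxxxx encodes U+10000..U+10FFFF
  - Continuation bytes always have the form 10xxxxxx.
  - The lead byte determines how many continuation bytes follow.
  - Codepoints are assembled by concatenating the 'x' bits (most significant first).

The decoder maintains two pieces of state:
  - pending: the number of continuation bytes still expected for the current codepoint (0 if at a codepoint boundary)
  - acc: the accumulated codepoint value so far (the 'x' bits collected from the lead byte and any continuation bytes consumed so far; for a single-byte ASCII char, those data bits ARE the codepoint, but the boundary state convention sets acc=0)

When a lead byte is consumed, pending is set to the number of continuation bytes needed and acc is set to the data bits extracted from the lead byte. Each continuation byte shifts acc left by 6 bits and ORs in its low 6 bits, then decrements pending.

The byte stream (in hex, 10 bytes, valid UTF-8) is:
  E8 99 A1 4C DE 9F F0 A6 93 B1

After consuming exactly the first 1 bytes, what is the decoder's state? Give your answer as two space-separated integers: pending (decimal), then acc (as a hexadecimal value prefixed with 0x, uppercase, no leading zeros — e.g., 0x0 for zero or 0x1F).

Byte[0]=E8: 3-byte lead. pending=2, acc=0x8

Answer: 2 0x8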